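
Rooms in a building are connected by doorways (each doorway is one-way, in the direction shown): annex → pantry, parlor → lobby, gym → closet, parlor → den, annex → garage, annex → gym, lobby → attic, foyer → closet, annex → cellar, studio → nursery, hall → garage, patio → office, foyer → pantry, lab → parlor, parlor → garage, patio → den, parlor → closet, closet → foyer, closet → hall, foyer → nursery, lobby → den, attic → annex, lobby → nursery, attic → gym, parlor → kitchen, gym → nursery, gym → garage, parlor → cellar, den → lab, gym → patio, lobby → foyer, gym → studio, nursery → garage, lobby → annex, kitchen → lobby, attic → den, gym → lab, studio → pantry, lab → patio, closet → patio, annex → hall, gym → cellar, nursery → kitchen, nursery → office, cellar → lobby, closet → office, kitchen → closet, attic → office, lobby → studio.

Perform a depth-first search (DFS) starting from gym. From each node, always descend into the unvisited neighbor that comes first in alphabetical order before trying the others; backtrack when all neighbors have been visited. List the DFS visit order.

gym cellar lobby annex garage hall pantry attic den lab parlor closet foyer nursery kitchen office patio studio

Visit gym
gym → cellar
cellar → lobby
lobby → annex
annex → garage
annex → hall
annex → pantry
lobby → attic
attic → den
den → lab
lab → parlor
parlor → closet
closet → foyer
foyer → nursery
nursery → kitchen
nursery → office
closet → patio
lobby → studio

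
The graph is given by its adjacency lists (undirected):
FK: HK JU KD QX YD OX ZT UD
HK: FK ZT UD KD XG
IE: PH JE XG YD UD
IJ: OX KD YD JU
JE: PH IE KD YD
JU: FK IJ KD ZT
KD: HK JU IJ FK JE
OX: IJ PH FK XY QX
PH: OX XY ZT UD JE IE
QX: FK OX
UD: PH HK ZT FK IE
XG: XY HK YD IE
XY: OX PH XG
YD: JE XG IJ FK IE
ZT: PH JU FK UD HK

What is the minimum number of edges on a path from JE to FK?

2

Level 0: JE
Level 1: IE, KD, PH, YD
Level 2: FK, HK, IJ, JU, OX, UD, XG, XY, ZT
Level 3: QX
FK first appears at level 2.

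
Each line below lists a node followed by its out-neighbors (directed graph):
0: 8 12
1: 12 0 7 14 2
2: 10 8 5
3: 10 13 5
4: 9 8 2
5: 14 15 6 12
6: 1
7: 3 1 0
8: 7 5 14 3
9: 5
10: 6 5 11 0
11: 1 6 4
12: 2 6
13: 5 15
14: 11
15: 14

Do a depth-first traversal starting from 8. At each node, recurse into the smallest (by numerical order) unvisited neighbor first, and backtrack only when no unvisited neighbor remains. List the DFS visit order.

8 3 5 6 1 0 12 2 10 11 4 9 7 14 15 13

Visit 8
8 → 3
3 → 5
5 → 6
6 → 1
1 → 0
0 → 12
12 → 2
2 → 10
10 → 11
11 → 4
4 → 9
1 → 7
1 → 14
5 → 15
3 → 13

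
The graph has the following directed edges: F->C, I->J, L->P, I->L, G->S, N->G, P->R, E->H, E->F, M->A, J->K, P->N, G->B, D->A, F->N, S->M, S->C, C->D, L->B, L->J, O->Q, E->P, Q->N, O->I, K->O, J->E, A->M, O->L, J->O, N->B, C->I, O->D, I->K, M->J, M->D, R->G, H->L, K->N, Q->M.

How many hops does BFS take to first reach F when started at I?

3

Level 0: I
Level 1: J, K, L
Level 2: B, E, N, O, P
Level 3: D, F, G, H, Q, R
Level 4: A, C, M, S
F first appears at level 3.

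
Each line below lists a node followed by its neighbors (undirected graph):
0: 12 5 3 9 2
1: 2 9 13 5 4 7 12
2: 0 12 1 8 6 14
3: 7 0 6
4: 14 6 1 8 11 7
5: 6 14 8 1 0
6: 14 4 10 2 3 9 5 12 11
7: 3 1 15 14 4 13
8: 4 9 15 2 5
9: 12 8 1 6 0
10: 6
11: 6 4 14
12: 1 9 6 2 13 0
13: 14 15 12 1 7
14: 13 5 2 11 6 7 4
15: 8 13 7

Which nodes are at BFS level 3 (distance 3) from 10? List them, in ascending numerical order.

Level 0: 10
Level 1: 6
Level 2: 2, 3, 4, 5, 9, 11, 12, 14
Level 3: 0, 1, 7, 8, 13
Level 4: 15

0, 1, 7, 8, 13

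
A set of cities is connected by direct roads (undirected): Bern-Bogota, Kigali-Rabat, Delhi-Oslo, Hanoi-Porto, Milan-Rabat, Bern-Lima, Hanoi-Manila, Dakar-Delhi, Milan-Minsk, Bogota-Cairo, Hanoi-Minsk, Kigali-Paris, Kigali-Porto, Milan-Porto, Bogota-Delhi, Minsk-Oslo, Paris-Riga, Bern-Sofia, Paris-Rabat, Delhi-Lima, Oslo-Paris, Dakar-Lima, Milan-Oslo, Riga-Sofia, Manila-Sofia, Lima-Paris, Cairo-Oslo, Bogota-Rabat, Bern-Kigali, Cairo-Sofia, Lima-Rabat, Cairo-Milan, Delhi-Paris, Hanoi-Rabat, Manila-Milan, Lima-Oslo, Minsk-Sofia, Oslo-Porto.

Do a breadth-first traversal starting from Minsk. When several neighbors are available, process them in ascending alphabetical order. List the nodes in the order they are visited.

Visit Minsk; enqueue Hanoi, Milan, Oslo, Sofia → queue [Hanoi, Milan, Oslo, Sofia]
Visit Hanoi; enqueue Manila, Porto, Rabat → queue [Milan, Oslo, Sofia, Manila, Porto, Rabat]
Visit Milan; enqueue Cairo → queue [Oslo, Sofia, Manila, Porto, Rabat, Cairo]
Visit Oslo; enqueue Delhi, Lima, Paris → queue [Sofia, Manila, Porto, Rabat, Cairo, Delhi, Lima, Paris]
Visit Sofia; enqueue Bern, Riga → queue [Manila, Porto, Rabat, Cairo, Delhi, Lima, Paris, Bern, Riga]
Visit Manila → queue [Porto, Rabat, Cairo, Delhi, Lima, Paris, Bern, Riga]
Visit Porto; enqueue Kigali → queue [Rabat, Cairo, Delhi, Lima, Paris, Bern, Riga, Kigali]
Visit Rabat; enqueue Bogota → queue [Cairo, Delhi, Lima, Paris, Bern, Riga, Kigali, Bogota]
Visit Cairo → queue [Delhi, Lima, Paris, Bern, Riga, Kigali, Bogota]
Visit Delhi; enqueue Dakar → queue [Lima, Paris, Bern, Riga, Kigali, Bogota, Dakar]
Visit Lima → queue [Paris, Bern, Riga, Kigali, Bogota, Dakar]
Visit Paris → queue [Bern, Riga, Kigali, Bogota, Dakar]
Visit Bern → queue [Riga, Kigali, Bogota, Dakar]
Visit Riga → queue [Kigali, Bogota, Dakar]
Visit Kigali → queue [Bogota, Dakar]
Visit Bogota → queue [Dakar]
Visit Dakar → queue []

Minsk, Hanoi, Milan, Oslo, Sofia, Manila, Porto, Rabat, Cairo, Delhi, Lima, Paris, Bern, Riga, Kigali, Bogota, Dakar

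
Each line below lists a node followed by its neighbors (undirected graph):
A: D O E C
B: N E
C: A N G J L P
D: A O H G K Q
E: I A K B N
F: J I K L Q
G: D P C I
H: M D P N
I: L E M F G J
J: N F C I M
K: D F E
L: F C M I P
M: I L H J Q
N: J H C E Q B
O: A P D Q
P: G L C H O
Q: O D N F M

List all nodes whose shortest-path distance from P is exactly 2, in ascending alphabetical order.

A, D, F, I, J, M, N, Q

Level 0: P
Level 1: C, G, H, L, O
Level 2: A, D, F, I, J, M, N, Q
Level 3: B, E, K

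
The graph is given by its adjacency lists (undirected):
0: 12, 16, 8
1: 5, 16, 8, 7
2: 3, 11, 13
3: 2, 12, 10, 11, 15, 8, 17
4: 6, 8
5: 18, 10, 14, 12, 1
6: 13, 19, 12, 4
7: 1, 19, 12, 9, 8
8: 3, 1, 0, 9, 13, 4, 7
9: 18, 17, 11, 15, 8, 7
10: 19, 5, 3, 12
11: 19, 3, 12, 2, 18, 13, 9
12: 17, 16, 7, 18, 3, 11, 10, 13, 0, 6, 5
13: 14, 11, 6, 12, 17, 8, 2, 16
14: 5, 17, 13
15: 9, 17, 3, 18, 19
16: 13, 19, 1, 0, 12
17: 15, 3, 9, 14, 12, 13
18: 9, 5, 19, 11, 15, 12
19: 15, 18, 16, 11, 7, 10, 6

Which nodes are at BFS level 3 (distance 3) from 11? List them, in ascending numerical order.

Level 0: 11
Level 1: 2, 3, 9, 12, 13, 18, 19
Level 2: 0, 5, 6, 7, 8, 10, 14, 15, 16, 17
Level 3: 1, 4

1, 4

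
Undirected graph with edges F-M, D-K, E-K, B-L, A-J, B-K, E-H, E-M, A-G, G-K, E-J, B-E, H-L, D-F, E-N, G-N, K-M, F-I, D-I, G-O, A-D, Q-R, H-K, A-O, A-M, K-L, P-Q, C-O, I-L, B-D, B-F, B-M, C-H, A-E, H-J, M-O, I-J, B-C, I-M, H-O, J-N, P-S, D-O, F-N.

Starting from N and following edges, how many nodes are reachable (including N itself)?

BFS from N visits: N, J, G, F, E, I, H, A, O, K, M, D, B, L, C
Reachable nodes: 15 of 19 total.

15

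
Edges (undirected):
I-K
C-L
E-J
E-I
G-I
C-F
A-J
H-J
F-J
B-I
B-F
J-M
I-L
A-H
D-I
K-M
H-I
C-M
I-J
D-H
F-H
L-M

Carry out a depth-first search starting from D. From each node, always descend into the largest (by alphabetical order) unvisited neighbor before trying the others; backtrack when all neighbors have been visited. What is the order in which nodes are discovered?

Visit D
D → I
I → L
L → M
M → K
M → J
J → H
H → F
F → C
F → B
H → A
J → E
I → G

D, I, L, M, K, J, H, F, C, B, A, E, G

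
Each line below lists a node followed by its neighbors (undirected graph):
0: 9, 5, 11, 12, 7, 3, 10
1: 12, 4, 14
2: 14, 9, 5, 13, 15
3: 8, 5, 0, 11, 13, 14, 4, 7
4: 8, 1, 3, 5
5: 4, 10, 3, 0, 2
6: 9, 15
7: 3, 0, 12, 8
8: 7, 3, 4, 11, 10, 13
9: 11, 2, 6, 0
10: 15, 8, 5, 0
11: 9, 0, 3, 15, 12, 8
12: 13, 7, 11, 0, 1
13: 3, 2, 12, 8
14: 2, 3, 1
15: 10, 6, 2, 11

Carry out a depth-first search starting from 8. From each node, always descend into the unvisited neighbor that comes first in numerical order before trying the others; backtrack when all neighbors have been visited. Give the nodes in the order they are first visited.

8, 3, 0, 5, 2, 9, 6, 15, 10, 11, 12, 1, 4, 14, 7, 13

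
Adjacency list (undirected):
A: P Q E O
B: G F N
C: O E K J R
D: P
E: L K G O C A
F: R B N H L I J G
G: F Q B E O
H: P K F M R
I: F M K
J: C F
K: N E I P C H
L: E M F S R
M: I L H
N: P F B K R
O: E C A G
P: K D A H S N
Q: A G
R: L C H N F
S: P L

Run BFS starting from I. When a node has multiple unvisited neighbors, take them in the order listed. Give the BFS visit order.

I, F, M, K, R, B, N, H, L, J, G, E, P, C, S, Q, O, A, D

Visit I; enqueue F, M, K → queue [F, M, K]
Visit F; enqueue R, B, N, H, L, J, G → queue [M, K, R, B, N, H, L, J, G]
Visit M → queue [K, R, B, N, H, L, J, G]
Visit K; enqueue E, P, C → queue [R, B, N, H, L, J, G, E, P, C]
Visit R → queue [B, N, H, L, J, G, E, P, C]
Visit B → queue [N, H, L, J, G, E, P, C]
Visit N → queue [H, L, J, G, E, P, C]
Visit H → queue [L, J, G, E, P, C]
Visit L; enqueue S → queue [J, G, E, P, C, S]
Visit J → queue [G, E, P, C, S]
Visit G; enqueue Q, O → queue [E, P, C, S, Q, O]
Visit E; enqueue A → queue [P, C, S, Q, O, A]
Visit P; enqueue D → queue [C, S, Q, O, A, D]
Visit C → queue [S, Q, O, A, D]
Visit S → queue [Q, O, A, D]
Visit Q → queue [O, A, D]
Visit O → queue [A, D]
Visit A → queue [D]
Visit D → queue []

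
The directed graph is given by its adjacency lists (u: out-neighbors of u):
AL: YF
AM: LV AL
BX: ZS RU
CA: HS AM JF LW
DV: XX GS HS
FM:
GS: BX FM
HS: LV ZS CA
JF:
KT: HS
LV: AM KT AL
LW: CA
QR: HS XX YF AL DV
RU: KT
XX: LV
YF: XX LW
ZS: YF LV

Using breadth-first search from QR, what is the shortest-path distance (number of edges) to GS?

2

Level 0: QR
Level 1: AL, DV, HS, XX, YF
Level 2: CA, GS, LV, LW, ZS
Level 3: AM, BX, FM, JF, KT
Level 4: RU
GS first appears at level 2.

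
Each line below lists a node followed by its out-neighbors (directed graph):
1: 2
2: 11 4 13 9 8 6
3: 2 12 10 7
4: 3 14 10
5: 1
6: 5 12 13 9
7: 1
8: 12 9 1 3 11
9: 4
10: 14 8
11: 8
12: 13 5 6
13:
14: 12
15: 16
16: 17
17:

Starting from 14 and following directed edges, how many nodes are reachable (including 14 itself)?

14

BFS from 14 visits: 14, 12, 5, 6, 13, 1, 9, 2, 4, 8, 11, 3, 10, 7
Reachable nodes: 14 of 17 total.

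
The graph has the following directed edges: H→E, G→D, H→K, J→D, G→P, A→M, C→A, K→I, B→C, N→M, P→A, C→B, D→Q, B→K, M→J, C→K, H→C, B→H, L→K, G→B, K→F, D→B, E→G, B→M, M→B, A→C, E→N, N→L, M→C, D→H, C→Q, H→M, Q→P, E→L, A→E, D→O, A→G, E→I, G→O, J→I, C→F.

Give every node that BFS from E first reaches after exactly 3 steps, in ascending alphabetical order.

Level 0: E
Level 1: G, I, L, N
Level 2: B, D, K, M, O, P
Level 3: A, C, F, H, J, Q

A, C, F, H, J, Q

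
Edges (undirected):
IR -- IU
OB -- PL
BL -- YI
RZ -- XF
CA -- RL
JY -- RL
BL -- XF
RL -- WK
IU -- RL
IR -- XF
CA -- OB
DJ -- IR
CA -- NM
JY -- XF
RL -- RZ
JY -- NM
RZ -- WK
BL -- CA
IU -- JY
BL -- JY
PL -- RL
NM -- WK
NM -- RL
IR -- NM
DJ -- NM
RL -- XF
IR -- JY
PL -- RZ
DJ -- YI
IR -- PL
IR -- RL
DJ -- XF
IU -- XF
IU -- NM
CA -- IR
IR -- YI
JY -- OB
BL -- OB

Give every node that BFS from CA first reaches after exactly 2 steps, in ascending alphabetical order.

DJ, IU, JY, PL, RZ, WK, XF, YI

Level 0: CA
Level 1: BL, IR, NM, OB, RL
Level 2: DJ, IU, JY, PL, RZ, WK, XF, YI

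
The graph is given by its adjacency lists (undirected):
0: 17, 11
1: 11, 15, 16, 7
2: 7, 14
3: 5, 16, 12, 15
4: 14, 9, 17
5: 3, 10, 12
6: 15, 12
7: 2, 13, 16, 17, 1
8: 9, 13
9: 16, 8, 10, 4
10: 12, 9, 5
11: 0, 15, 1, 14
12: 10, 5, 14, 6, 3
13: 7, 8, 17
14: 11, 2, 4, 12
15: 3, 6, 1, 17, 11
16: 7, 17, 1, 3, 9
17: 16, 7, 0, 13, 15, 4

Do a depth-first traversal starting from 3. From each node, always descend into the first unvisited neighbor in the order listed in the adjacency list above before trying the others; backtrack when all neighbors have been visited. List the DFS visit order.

3, 5, 10, 12, 14, 11, 0, 17, 16, 7, 2, 13, 8, 9, 4, 1, 15, 6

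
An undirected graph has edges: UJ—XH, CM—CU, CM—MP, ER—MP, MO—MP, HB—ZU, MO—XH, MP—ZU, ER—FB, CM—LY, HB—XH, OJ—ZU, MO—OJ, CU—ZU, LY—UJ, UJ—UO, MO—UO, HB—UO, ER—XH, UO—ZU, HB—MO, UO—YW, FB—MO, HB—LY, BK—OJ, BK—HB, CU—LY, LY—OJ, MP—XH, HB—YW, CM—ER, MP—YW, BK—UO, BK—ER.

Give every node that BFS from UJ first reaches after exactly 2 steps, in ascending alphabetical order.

Level 0: UJ
Level 1: LY, UO, XH
Level 2: BK, CM, CU, ER, HB, MO, MP, OJ, YW, ZU
Level 3: FB

BK, CM, CU, ER, HB, MO, MP, OJ, YW, ZU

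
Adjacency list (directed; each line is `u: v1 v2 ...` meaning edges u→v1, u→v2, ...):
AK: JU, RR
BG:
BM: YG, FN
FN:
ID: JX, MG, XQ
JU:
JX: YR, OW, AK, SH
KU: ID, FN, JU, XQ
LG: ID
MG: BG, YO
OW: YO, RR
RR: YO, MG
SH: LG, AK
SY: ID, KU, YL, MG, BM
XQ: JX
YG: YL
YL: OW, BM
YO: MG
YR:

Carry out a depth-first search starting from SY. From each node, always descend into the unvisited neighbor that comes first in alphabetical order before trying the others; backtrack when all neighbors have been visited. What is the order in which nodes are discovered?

SY BM FN YG YL OW RR MG BG YO ID JX AK JU SH LG YR XQ KU

Visit SY
SY → BM
BM → FN
BM → YG
YG → YL
YL → OW
OW → RR
RR → MG
MG → BG
MG → YO
SY → ID
ID → JX
JX → AK
AK → JU
JX → SH
SH → LG
JX → YR
ID → XQ
SY → KU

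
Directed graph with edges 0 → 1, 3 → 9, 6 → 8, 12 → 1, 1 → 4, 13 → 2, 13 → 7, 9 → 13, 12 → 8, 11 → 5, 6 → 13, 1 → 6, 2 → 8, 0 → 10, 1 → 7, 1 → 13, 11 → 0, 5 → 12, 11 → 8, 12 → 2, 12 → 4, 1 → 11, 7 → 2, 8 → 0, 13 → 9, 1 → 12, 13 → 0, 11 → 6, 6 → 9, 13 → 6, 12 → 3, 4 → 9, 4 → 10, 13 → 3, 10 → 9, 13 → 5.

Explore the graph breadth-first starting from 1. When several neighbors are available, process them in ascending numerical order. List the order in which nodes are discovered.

Visit 1; enqueue 4, 6, 7, 11, 12, 13 → queue [4, 6, 7, 11, 12, 13]
Visit 4; enqueue 9, 10 → queue [6, 7, 11, 12, 13, 9, 10]
Visit 6; enqueue 8 → queue [7, 11, 12, 13, 9, 10, 8]
Visit 7; enqueue 2 → queue [11, 12, 13, 9, 10, 8, 2]
Visit 11; enqueue 0, 5 → queue [12, 13, 9, 10, 8, 2, 0, 5]
Visit 12; enqueue 3 → queue [13, 9, 10, 8, 2, 0, 5, 3]
Visit 13 → queue [9, 10, 8, 2, 0, 5, 3]
Visit 9 → queue [10, 8, 2, 0, 5, 3]
Visit 10 → queue [8, 2, 0, 5, 3]
Visit 8 → queue [2, 0, 5, 3]
Visit 2 → queue [0, 5, 3]
Visit 0 → queue [5, 3]
Visit 5 → queue [3]
Visit 3 → queue []

1 -> 4 -> 6 -> 7 -> 11 -> 12 -> 13 -> 9 -> 10 -> 8 -> 2 -> 0 -> 5 -> 3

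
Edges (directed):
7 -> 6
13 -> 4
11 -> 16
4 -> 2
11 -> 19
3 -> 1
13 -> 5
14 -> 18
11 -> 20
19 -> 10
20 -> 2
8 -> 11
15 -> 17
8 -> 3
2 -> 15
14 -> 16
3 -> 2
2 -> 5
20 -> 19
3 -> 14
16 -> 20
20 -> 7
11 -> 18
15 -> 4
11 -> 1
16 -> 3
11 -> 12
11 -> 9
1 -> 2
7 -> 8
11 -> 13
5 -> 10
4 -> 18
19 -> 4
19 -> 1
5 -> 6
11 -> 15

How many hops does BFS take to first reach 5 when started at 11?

2

Level 0: 11
Level 1: 1, 9, 12, 13, 15, 16, 18, 19, 20
Level 2: 2, 3, 4, 5, 7, 10, 17
Level 3: 6, 8, 14
5 first appears at level 2.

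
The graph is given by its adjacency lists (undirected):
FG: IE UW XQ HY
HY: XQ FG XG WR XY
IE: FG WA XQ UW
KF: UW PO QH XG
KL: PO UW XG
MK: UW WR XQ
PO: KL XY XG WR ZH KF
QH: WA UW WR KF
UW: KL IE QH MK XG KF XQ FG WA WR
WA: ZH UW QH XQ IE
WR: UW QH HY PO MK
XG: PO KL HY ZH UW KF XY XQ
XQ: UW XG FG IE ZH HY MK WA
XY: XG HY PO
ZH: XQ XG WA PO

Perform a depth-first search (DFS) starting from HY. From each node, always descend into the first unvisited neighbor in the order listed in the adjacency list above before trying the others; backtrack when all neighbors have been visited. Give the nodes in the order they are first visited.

Visit HY
HY → XQ
XQ → UW
UW → KL
KL → PO
PO → XY
XY → XG
XG → ZH
ZH → WA
WA → QH
QH → WR
WR → MK
QH → KF
WA → IE
IE → FG

HY XQ UW KL PO XY XG ZH WA QH WR MK KF IE FG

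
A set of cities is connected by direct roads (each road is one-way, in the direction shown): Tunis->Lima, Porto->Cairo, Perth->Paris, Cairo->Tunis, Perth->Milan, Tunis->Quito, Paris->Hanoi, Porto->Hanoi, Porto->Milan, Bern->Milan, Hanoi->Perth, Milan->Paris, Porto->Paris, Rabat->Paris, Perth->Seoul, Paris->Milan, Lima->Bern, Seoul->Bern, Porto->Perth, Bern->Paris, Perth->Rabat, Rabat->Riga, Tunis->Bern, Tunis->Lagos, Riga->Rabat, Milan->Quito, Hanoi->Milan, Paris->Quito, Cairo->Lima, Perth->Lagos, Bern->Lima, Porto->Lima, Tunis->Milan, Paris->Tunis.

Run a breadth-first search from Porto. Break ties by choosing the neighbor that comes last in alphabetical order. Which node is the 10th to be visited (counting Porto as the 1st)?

Lagos

Visit Porto; enqueue Perth, Paris, Milan, Lima, Hanoi, Cairo → queue [Perth, Paris, Milan, Lima, Hanoi, Cairo]
Visit Perth; enqueue Seoul, Rabat, Lagos → queue [Paris, Milan, Lima, Hanoi, Cairo, Seoul, Rabat, Lagos]
Visit Paris; enqueue Tunis, Quito → queue [Milan, Lima, Hanoi, Cairo, Seoul, Rabat, Lagos, Tunis, Quito]
Visit Milan → queue [Lima, Hanoi, Cairo, Seoul, Rabat, Lagos, Tunis, Quito]
Visit Lima; enqueue Bern → queue [Hanoi, Cairo, Seoul, Rabat, Lagos, Tunis, Quito, Bern]
Visit Hanoi → queue [Cairo, Seoul, Rabat, Lagos, Tunis, Quito, Bern]
Visit Cairo → queue [Seoul, Rabat, Lagos, Tunis, Quito, Bern]
Visit Seoul → queue [Rabat, Lagos, Tunis, Quito, Bern]
Visit Rabat; enqueue Riga → queue [Lagos, Tunis, Quito, Bern, Riga]
Visit Lagos → queue [Tunis, Quito, Bern, Riga]
Visit Tunis → queue [Quito, Bern, Riga]
Visit Quito → queue [Bern, Riga]
Visit Bern → queue [Riga]
Visit Riga → queue []

Visit order: Porto, Perth, Paris, Milan, Lima, Hanoi, Cairo, Seoul, Rabat, Lagos, Tunis, Quito, Bern, Riga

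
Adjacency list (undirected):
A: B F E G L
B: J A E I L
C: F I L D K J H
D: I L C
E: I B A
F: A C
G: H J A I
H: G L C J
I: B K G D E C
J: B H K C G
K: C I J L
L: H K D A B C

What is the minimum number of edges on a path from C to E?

Level 0: C
Level 1: D, F, H, I, J, K, L
Level 2: A, B, E, G
E first appears at level 2.

2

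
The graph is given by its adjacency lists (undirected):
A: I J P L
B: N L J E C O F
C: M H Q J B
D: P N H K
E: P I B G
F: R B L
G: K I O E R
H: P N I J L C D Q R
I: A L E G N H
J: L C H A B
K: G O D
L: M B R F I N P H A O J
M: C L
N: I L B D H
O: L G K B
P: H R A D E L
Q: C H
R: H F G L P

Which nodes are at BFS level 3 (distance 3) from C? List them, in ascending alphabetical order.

G, K

Level 0: C
Level 1: B, H, J, M, Q
Level 2: A, D, E, F, I, L, N, O, P, R
Level 3: G, K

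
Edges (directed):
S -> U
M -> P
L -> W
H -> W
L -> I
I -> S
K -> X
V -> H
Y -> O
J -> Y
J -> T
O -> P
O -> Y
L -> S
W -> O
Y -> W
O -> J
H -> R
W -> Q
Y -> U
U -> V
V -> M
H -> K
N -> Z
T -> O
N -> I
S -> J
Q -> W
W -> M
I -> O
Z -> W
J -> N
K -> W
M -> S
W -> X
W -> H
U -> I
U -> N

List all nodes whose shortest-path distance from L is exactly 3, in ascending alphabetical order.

K, N, P, R, T, V, Y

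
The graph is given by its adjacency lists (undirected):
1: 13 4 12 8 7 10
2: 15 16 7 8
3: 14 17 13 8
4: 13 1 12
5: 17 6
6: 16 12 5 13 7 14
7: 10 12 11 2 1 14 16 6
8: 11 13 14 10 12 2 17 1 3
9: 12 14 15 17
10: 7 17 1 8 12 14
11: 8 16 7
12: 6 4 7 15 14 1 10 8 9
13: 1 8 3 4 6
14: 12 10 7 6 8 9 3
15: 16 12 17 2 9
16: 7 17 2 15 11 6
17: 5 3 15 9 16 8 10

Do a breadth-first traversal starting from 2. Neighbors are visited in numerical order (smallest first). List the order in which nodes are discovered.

Visit 2; enqueue 7, 8, 15, 16 → queue [7, 8, 15, 16]
Visit 7; enqueue 1, 6, 10, 11, 12, 14 → queue [8, 15, 16, 1, 6, 10, 11, 12, 14]
Visit 8; enqueue 3, 13, 17 → queue [15, 16, 1, 6, 10, 11, 12, 14, 3, 13, 17]
Visit 15; enqueue 9 → queue [16, 1, 6, 10, 11, 12, 14, 3, 13, 17, 9]
Visit 16 → queue [1, 6, 10, 11, 12, 14, 3, 13, 17, 9]
Visit 1; enqueue 4 → queue [6, 10, 11, 12, 14, 3, 13, 17, 9, 4]
Visit 6; enqueue 5 → queue [10, 11, 12, 14, 3, 13, 17, 9, 4, 5]
Visit 10 → queue [11, 12, 14, 3, 13, 17, 9, 4, 5]
Visit 11 → queue [12, 14, 3, 13, 17, 9, 4, 5]
Visit 12 → queue [14, 3, 13, 17, 9, 4, 5]
Visit 14 → queue [3, 13, 17, 9, 4, 5]
Visit 3 → queue [13, 17, 9, 4, 5]
Visit 13 → queue [17, 9, 4, 5]
Visit 17 → queue [9, 4, 5]
Visit 9 → queue [4, 5]
Visit 4 → queue [5]
Visit 5 → queue []

2 -> 7 -> 8 -> 15 -> 16 -> 1 -> 6 -> 10 -> 11 -> 12 -> 14 -> 3 -> 13 -> 17 -> 9 -> 4 -> 5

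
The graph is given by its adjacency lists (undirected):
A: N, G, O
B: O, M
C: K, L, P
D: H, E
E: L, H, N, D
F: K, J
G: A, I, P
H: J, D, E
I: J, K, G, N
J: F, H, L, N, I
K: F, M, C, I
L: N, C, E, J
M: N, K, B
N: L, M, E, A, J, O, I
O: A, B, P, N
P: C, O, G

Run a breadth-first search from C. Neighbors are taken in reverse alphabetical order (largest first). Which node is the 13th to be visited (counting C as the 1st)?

B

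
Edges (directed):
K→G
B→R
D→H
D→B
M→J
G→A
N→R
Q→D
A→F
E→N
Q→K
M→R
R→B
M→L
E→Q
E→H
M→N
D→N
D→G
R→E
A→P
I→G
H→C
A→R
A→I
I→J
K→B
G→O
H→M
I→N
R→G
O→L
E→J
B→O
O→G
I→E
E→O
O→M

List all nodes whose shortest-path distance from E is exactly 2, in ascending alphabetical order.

C, D, G, K, L, M, R

Level 0: E
Level 1: H, J, N, O, Q
Level 2: C, D, G, K, L, M, R
Level 3: A, B
Level 4: F, I, P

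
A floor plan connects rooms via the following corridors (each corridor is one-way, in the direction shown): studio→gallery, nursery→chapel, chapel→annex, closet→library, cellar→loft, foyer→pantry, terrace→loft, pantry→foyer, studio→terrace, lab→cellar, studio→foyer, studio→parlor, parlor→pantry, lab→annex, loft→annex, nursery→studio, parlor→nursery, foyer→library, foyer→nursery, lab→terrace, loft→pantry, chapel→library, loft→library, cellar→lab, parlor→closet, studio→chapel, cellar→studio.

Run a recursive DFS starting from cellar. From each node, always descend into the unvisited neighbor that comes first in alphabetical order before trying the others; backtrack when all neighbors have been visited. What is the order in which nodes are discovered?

cellar, lab, annex, terrace, loft, library, pantry, foyer, nursery, chapel, studio, gallery, parlor, closet

Visit cellar
cellar → lab
lab → annex
lab → terrace
terrace → loft
loft → library
loft → pantry
pantry → foyer
foyer → nursery
nursery → chapel
nursery → studio
studio → gallery
studio → parlor
parlor → closet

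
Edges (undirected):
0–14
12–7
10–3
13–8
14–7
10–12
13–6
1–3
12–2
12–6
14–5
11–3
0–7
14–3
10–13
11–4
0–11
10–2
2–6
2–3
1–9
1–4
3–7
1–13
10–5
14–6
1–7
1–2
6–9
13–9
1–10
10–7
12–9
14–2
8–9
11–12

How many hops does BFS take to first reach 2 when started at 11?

Level 0: 11
Level 1: 0, 3, 4, 12
Level 2: 1, 2, 6, 7, 9, 10, 14
Level 3: 5, 8, 13
2 first appears at level 2.

2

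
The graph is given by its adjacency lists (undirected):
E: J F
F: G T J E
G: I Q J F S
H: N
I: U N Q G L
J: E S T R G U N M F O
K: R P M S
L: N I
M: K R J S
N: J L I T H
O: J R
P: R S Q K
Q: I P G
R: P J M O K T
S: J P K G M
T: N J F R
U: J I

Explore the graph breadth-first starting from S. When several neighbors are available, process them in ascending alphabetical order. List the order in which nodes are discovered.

S -> G -> J -> K -> M -> P -> F -> I -> Q -> E -> N -> O -> R -> T -> U -> L -> H

Visit S; enqueue G, J, K, M, P → queue [G, J, K, M, P]
Visit G; enqueue F, I, Q → queue [J, K, M, P, F, I, Q]
Visit J; enqueue E, N, O, R, T, U → queue [K, M, P, F, I, Q, E, N, O, R, T, U]
Visit K → queue [M, P, F, I, Q, E, N, O, R, T, U]
Visit M → queue [P, F, I, Q, E, N, O, R, T, U]
Visit P → queue [F, I, Q, E, N, O, R, T, U]
Visit F → queue [I, Q, E, N, O, R, T, U]
Visit I; enqueue L → queue [Q, E, N, O, R, T, U, L]
Visit Q → queue [E, N, O, R, T, U, L]
Visit E → queue [N, O, R, T, U, L]
Visit N; enqueue H → queue [O, R, T, U, L, H]
Visit O → queue [R, T, U, L, H]
Visit R → queue [T, U, L, H]
Visit T → queue [U, L, H]
Visit U → queue [L, H]
Visit L → queue [H]
Visit H → queue []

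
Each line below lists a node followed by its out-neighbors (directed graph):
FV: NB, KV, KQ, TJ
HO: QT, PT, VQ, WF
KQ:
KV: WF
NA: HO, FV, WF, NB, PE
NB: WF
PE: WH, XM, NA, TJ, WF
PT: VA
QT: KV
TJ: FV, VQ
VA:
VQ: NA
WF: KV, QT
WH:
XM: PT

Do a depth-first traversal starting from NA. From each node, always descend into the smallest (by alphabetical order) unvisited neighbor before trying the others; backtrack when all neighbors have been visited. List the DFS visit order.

Visit NA
NA → FV
FV → KQ
FV → KV
KV → WF
WF → QT
FV → NB
FV → TJ
TJ → VQ
NA → HO
HO → PT
PT → VA
NA → PE
PE → WH
PE → XM

NA → FV → KQ → KV → WF → QT → NB → TJ → VQ → HO → PT → VA → PE → WH → XM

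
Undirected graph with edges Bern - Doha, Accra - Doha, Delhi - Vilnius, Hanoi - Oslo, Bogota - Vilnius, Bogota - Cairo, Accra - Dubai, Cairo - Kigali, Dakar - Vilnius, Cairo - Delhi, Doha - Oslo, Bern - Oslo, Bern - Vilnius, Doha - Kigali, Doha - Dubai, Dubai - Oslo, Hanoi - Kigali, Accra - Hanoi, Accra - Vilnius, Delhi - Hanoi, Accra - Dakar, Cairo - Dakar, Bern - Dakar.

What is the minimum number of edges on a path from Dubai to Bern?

Level 0: Dubai
Level 1: Accra, Doha, Oslo
Level 2: Bern, Dakar, Hanoi, Kigali, Vilnius
Level 3: Bogota, Cairo, Delhi
Bern first appears at level 2.

2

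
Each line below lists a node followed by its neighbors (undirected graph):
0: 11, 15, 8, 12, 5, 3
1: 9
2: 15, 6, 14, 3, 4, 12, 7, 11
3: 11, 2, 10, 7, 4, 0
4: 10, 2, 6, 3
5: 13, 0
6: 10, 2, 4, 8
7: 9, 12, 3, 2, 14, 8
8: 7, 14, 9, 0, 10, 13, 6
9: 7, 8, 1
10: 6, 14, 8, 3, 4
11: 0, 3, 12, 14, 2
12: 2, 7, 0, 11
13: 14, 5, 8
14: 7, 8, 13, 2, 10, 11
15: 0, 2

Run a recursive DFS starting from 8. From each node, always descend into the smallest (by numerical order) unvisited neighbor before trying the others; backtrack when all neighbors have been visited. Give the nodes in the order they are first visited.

8 → 0 → 3 → 2 → 4 → 6 → 10 → 14 → 7 → 9 → 1 → 12 → 11 → 13 → 5 → 15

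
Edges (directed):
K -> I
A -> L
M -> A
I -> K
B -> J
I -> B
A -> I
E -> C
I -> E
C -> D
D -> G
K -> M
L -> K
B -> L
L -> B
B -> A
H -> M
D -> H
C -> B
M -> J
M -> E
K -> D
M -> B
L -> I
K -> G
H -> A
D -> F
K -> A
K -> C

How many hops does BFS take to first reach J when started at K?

Level 0: K
Level 1: A, C, D, G, I, M
Level 2: B, E, F, H, J, L
J first appears at level 2.

2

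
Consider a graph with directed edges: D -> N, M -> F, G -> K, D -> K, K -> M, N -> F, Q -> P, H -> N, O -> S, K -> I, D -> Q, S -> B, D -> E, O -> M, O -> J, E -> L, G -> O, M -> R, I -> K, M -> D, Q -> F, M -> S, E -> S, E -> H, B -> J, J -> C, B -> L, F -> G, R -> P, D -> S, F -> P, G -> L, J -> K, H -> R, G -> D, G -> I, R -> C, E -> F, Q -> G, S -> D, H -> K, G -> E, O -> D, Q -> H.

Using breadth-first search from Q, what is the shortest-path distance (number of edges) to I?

2

Level 0: Q
Level 1: F, G, H, P
Level 2: D, E, I, K, L, N, O, R
Level 3: C, J, M, S
Level 4: B
I first appears at level 2.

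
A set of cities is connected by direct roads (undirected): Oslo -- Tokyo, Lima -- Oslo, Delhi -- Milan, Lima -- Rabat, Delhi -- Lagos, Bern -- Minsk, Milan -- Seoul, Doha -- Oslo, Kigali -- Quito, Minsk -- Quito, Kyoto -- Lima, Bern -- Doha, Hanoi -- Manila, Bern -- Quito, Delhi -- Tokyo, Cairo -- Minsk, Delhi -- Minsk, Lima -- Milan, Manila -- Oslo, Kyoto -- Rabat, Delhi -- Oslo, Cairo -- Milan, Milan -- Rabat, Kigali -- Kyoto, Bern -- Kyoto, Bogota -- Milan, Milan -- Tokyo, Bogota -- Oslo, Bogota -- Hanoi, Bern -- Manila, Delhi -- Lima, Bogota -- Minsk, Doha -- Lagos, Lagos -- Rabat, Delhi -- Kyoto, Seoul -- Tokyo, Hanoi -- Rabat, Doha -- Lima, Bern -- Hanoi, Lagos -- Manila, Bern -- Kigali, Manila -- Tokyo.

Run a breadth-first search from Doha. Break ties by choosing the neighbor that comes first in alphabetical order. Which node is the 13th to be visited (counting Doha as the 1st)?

Rabat

Visit Doha; enqueue Bern, Lagos, Lima, Oslo → queue [Bern, Lagos, Lima, Oslo]
Visit Bern; enqueue Hanoi, Kigali, Kyoto, Manila, Minsk, Quito → queue [Lagos, Lima, Oslo, Hanoi, Kigali, Kyoto, Manila, Minsk, Quito]
Visit Lagos; enqueue Delhi, Rabat → queue [Lima, Oslo, Hanoi, Kigali, Kyoto, Manila, Minsk, Quito, Delhi, Rabat]
Visit Lima; enqueue Milan → queue [Oslo, Hanoi, Kigali, Kyoto, Manila, Minsk, Quito, Delhi, Rabat, Milan]
Visit Oslo; enqueue Bogota, Tokyo → queue [Hanoi, Kigali, Kyoto, Manila, Minsk, Quito, Delhi, Rabat, Milan, Bogota, Tokyo]
Visit Hanoi → queue [Kigali, Kyoto, Manila, Minsk, Quito, Delhi, Rabat, Milan, Bogota, Tokyo]
Visit Kigali → queue [Kyoto, Manila, Minsk, Quito, Delhi, Rabat, Milan, Bogota, Tokyo]
Visit Kyoto → queue [Manila, Minsk, Quito, Delhi, Rabat, Milan, Bogota, Tokyo]
Visit Manila → queue [Minsk, Quito, Delhi, Rabat, Milan, Bogota, Tokyo]
Visit Minsk; enqueue Cairo → queue [Quito, Delhi, Rabat, Milan, Bogota, Tokyo, Cairo]
Visit Quito → queue [Delhi, Rabat, Milan, Bogota, Tokyo, Cairo]
Visit Delhi → queue [Rabat, Milan, Bogota, Tokyo, Cairo]
Visit Rabat → queue [Milan, Bogota, Tokyo, Cairo]
Visit Milan; enqueue Seoul → queue [Bogota, Tokyo, Cairo, Seoul]
Visit Bogota → queue [Tokyo, Cairo, Seoul]
Visit Tokyo → queue [Cairo, Seoul]
Visit Cairo → queue [Seoul]
Visit Seoul → queue []

Visit order: Doha, Bern, Lagos, Lima, Oslo, Hanoi, Kigali, Kyoto, Manila, Minsk, Quito, Delhi, Rabat, Milan, Bogota, Tokyo, Cairo, Seoul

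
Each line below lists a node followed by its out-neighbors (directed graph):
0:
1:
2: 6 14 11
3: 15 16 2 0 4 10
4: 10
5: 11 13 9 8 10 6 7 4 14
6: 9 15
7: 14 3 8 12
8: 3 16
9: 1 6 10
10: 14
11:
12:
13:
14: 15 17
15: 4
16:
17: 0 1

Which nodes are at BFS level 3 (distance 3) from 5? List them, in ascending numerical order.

Level 0: 5
Level 1: 4, 6, 7, 8, 9, 10, 11, 13, 14
Level 2: 1, 3, 12, 15, 16, 17
Level 3: 0, 2

0, 2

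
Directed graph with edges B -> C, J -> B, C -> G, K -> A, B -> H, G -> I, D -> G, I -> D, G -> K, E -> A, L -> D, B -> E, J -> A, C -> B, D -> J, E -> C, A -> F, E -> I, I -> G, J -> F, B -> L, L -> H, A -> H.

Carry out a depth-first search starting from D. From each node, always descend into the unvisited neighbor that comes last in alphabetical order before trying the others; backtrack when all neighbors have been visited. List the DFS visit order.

D, J, F, B, L, H, E, I, G, K, A, C

Visit D
D → J
J → F
J → B
B → L
L → H
B → E
E → I
I → G
G → K
K → A
E → C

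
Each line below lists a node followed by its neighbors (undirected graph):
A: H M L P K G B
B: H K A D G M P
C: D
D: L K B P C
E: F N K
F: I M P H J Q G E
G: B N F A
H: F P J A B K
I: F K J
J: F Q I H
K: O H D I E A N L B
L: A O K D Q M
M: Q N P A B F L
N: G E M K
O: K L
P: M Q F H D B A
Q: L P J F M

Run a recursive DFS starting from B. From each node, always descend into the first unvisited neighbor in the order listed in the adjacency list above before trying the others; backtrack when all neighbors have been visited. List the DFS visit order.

B, H, F, I, K, O, L, A, M, Q, P, D, C, J, N, G, E

Visit B
B → H
H → F
F → I
I → K
K → O
O → L
L → A
A → M
M → Q
Q → P
P → D
D → C
Q → J
M → N
N → G
N → E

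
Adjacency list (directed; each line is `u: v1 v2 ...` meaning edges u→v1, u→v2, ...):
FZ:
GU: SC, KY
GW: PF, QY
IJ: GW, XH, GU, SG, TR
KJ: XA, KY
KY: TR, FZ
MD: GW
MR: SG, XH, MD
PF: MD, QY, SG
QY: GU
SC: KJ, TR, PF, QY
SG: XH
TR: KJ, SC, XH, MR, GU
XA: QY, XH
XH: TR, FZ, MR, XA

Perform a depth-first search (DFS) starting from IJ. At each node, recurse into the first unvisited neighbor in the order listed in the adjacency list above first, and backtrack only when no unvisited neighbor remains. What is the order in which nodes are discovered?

IJ -> GW -> PF -> MD -> QY -> GU -> SC -> KJ -> XA -> XH -> TR -> MR -> SG -> FZ -> KY

Visit IJ
IJ → GW
GW → PF
PF → MD
PF → QY
QY → GU
GU → SC
SC → KJ
KJ → XA
XA → XH
XH → TR
TR → MR
MR → SG
XH → FZ
KJ → KY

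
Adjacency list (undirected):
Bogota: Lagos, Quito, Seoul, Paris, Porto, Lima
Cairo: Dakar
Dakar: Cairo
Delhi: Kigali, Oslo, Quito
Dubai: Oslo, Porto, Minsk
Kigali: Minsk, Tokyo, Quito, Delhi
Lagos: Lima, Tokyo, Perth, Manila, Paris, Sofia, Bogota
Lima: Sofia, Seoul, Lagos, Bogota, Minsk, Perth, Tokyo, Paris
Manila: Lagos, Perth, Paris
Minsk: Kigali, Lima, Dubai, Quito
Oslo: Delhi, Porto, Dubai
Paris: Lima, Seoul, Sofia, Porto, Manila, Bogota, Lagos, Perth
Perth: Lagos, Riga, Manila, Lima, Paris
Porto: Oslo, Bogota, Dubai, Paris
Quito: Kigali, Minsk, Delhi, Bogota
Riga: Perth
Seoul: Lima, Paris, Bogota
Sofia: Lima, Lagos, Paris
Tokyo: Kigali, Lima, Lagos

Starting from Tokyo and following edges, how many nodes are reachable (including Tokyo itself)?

BFS from Tokyo visits: Tokyo, Kigali, Lima, Lagos, Minsk, Quito, Delhi, Sofia, Seoul, Bogota, Perth, Paris, Manila, Dubai, Oslo, Porto, Riga
Reachable nodes: 17 of 19 total.

17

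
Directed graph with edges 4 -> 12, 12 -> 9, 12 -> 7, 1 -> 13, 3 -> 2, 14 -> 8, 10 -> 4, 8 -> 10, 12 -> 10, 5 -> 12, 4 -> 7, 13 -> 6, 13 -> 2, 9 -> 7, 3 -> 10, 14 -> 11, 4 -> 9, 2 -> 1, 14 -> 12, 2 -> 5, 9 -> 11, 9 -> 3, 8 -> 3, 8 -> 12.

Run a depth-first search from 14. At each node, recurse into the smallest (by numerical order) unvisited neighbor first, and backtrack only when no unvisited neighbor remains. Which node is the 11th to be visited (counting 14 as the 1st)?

9

Visit 14
14 → 8
8 → 3
3 → 2
2 → 1
1 → 13
13 → 6
2 → 5
5 → 12
12 → 7
12 → 9
9 → 11
12 → 10
10 → 4

Visit order: 14, 8, 3, 2, 1, 13, 6, 5, 12, 7, 9, 11, 10, 4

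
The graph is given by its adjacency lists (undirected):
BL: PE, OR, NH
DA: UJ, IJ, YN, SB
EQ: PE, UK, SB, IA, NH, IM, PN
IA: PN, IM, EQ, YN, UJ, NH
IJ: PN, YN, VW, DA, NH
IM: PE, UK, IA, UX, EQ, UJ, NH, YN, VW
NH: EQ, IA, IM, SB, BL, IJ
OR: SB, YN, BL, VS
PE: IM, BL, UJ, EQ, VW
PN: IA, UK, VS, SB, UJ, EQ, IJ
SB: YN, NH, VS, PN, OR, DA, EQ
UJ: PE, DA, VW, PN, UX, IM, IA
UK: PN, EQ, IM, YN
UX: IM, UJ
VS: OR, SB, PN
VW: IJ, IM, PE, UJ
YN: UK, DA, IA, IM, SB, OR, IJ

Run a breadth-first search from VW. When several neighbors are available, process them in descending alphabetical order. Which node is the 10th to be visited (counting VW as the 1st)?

EQ

Visit VW; enqueue UJ, PE, IM, IJ → queue [UJ, PE, IM, IJ]
Visit UJ; enqueue UX, PN, IA, DA → queue [PE, IM, IJ, UX, PN, IA, DA]
Visit PE; enqueue EQ, BL → queue [IM, IJ, UX, PN, IA, DA, EQ, BL]
Visit IM; enqueue YN, UK, NH → queue [IJ, UX, PN, IA, DA, EQ, BL, YN, UK, NH]
Visit IJ → queue [UX, PN, IA, DA, EQ, BL, YN, UK, NH]
Visit UX → queue [PN, IA, DA, EQ, BL, YN, UK, NH]
Visit PN; enqueue VS, SB → queue [IA, DA, EQ, BL, YN, UK, NH, VS, SB]
Visit IA → queue [DA, EQ, BL, YN, UK, NH, VS, SB]
Visit DA → queue [EQ, BL, YN, UK, NH, VS, SB]
Visit EQ → queue [BL, YN, UK, NH, VS, SB]
Visit BL; enqueue OR → queue [YN, UK, NH, VS, SB, OR]
Visit YN → queue [UK, NH, VS, SB, OR]
Visit UK → queue [NH, VS, SB, OR]
Visit NH → queue [VS, SB, OR]
Visit VS → queue [SB, OR]
Visit SB → queue [OR]
Visit OR → queue []

Visit order: VW, UJ, PE, IM, IJ, UX, PN, IA, DA, EQ, BL, YN, UK, NH, VS, SB, OR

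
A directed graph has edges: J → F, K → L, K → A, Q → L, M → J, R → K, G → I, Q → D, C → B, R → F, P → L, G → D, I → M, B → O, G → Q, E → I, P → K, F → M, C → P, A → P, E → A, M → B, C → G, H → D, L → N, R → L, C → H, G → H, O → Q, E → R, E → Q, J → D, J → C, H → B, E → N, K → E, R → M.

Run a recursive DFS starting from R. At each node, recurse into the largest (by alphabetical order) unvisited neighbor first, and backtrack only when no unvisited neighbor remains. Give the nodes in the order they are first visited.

R, M, J, F, D, C, P, L, N, K, E, Q, I, A, H, B, O, G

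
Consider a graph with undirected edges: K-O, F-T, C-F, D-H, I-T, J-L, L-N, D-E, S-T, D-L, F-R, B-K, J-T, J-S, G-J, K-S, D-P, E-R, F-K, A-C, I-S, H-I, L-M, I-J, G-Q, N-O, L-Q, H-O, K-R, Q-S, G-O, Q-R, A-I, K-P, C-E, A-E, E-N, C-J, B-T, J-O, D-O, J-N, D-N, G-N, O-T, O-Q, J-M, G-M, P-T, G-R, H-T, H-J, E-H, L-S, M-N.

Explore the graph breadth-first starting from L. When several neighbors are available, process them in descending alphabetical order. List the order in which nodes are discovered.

Visit L; enqueue S, Q, N, M, J, D → queue [S, Q, N, M, J, D]
Visit S; enqueue T, K, I → queue [Q, N, M, J, D, T, K, I]
Visit Q; enqueue R, O, G → queue [N, M, J, D, T, K, I, R, O, G]
Visit N; enqueue E → queue [M, J, D, T, K, I, R, O, G, E]
Visit M → queue [J, D, T, K, I, R, O, G, E]
Visit J; enqueue H, C → queue [D, T, K, I, R, O, G, E, H, C]
Visit D; enqueue P → queue [T, K, I, R, O, G, E, H, C, P]
Visit T; enqueue F, B → queue [K, I, R, O, G, E, H, C, P, F, B]
Visit K → queue [I, R, O, G, E, H, C, P, F, B]
Visit I; enqueue A → queue [R, O, G, E, H, C, P, F, B, A]
Visit R → queue [O, G, E, H, C, P, F, B, A]
Visit O → queue [G, E, H, C, P, F, B, A]
Visit G → queue [E, H, C, P, F, B, A]
Visit E → queue [H, C, P, F, B, A]
Visit H → queue [C, P, F, B, A]
Visit C → queue [P, F, B, A]
Visit P → queue [F, B, A]
Visit F → queue [B, A]
Visit B → queue [A]
Visit A → queue []

L -> S -> Q -> N -> M -> J -> D -> T -> K -> I -> R -> O -> G -> E -> H -> C -> P -> F -> B -> A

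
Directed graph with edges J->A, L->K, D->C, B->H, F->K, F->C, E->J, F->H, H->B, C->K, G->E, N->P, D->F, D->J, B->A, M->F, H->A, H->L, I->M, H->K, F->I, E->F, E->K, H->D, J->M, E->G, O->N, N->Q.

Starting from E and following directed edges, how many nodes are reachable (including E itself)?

BFS from E visits: E, F, G, J, K, C, H, I, A, M, B, D, L
Reachable nodes: 13 of 17 total.

13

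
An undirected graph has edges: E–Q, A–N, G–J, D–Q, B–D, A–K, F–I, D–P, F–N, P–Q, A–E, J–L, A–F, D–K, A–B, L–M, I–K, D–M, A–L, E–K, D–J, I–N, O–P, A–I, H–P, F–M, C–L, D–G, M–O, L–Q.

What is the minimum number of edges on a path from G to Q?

2

Level 0: G
Level 1: D, J
Level 2: B, K, L, M, P, Q
Level 3: A, C, E, F, H, I, O
Level 4: N
Q first appears at level 2.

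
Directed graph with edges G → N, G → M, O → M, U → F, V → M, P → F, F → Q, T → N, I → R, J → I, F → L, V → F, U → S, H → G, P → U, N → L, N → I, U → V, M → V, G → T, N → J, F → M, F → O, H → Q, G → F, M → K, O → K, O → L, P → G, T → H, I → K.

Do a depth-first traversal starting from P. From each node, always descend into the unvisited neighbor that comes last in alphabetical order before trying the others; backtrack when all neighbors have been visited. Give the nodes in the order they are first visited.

Visit P
P → U
U → V
V → M
M → K
V → F
F → Q
F → O
O → L
U → S
P → G
G → T
T → N
N → J
J → I
I → R
T → H

P → U → V → M → K → F → Q → O → L → S → G → T → N → J → I → R → H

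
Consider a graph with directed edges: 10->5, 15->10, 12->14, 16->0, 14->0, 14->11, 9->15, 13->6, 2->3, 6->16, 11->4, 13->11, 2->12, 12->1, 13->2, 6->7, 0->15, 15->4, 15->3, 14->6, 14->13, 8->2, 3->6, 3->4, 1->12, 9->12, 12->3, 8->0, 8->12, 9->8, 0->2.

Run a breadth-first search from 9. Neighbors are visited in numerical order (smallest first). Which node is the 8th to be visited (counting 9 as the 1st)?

Visit 9; enqueue 8, 12, 15 → queue [8, 12, 15]
Visit 8; enqueue 0, 2 → queue [12, 15, 0, 2]
Visit 12; enqueue 1, 3, 14 → queue [15, 0, 2, 1, 3, 14]
Visit 15; enqueue 4, 10 → queue [0, 2, 1, 3, 14, 4, 10]
Visit 0 → queue [2, 1, 3, 14, 4, 10]
Visit 2 → queue [1, 3, 14, 4, 10]
Visit 1 → queue [3, 14, 4, 10]
Visit 3; enqueue 6 → queue [14, 4, 10, 6]
Visit 14; enqueue 11, 13 → queue [4, 10, 6, 11, 13]
Visit 4 → queue [10, 6, 11, 13]
Visit 10; enqueue 5 → queue [6, 11, 13, 5]
Visit 6; enqueue 7, 16 → queue [11, 13, 5, 7, 16]
Visit 11 → queue [13, 5, 7, 16]
Visit 13 → queue [5, 7, 16]
Visit 5 → queue [7, 16]
Visit 7 → queue [16]
Visit 16 → queue []

Visit order: 9, 8, 12, 15, 0, 2, 1, 3, 14, 4, 10, 6, 11, 13, 5, 7, 16

3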